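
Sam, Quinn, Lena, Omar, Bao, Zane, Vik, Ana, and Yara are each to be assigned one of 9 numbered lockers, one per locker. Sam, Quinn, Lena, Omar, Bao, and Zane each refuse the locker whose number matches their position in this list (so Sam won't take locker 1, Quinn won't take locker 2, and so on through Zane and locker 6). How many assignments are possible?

183822

Let Aᵢ (for 1 ≤ i ≤ 6) be the placements that put person i in their forbidden locker. Any j of these fix j positions, leaving (9−j)! ways to fill the rest, and there are C(6,j) ways to pick which j.
By inclusion–exclusion, the number of valid placements is Σ_{j=0}^{6} (−1)^j C(6,j)·(9−j)!.
Computing: 362880 − 241920 + 75600 − 14400 + 1800 − 144 + 6 = 183822.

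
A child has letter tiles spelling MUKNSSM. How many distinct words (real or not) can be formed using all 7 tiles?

MUKNSSM has 7 letters with M appearing twice and S appearing twice.
Dividing 7! = 5040 by 2!·2! = 4 for the repeated letters gives 1260.

1260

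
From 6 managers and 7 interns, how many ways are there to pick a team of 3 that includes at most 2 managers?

Split by how many managers are chosen (0 through 2).
Sum: C(6,0)·C(7,3) + C(6,1)·C(7,2) + C(6,2)·C(7,1) = 35 + 126 + 105 = 266.

266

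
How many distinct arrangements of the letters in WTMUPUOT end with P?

1260

With the last slot taken by P, it remains to arrange the other 7 letters (WTMUUOT).
Those 7 letters have T appearing twice and U appearing twice, giving (7)!/(2!·2!) = 1260.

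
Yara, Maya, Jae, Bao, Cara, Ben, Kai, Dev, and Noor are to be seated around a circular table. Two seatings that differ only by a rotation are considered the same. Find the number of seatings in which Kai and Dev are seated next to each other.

10080

Glue Kai and Dev into a block (2 internal orders). Seating 8 units around a circle gives (7)! arrangements.
So 2 × (7)! = 2 × 5040 = 10080.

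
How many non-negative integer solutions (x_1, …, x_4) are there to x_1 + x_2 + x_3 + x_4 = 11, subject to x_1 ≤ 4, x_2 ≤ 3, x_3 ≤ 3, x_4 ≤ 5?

33

Without the upper bounds there are C(14,3) = 364 ways to split 11 among 4 variables.
Subtract solutions that violate a single cap (substitute x_i' = x_i − (cap_i+1)): x_1 ≥ 5 gives C(9,3) = 84; x_2 ≥ 4 gives C(10,3) = 120; x_3 ≥ 4 gives C(10,3) = 120; x_4 ≥ 6 gives C(8,3) = 56. Together 380.
Add back pairs where two caps are both exceeded: 10 + 10 + 1 + 20 + 4 + 4 = 49.
By inclusion–exclusion the count is 364 − 380 + 49 = 33.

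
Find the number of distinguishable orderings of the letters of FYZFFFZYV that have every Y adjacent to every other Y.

Treat the 2 copies of Y as a single block. The multiset to arrange is then {YY, F, F, F, F, V, Z, Z}, 8 items in all.
That gives (8)!/(4!·2!) = 840 arrangements.

840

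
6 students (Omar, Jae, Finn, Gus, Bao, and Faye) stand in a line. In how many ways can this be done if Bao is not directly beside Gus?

Of the 6! = 720 arrangements, those with Bao and Gus adjacent number 2 × 5! = 240 (treat the pair as a block with 2 internal orders).
Complementary counting: 720 − 240 = 480.

480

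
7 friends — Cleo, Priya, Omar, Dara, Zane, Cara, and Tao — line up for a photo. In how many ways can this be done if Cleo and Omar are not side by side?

3600

There are 7! = 5040 arrangements in all. If Cleo and Omar are adjacent, merging them into one block gives 2·(6)! = 1440 arrangements.
Complementary counting: 5040 − 1440 = 3600.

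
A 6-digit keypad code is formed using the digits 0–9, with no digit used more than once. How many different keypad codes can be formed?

151200

Choose and order 6 of the 10 symbols: the first digit has 10 options, the next 9, and so on down to 5.
That product is 10 × 9 × 8 × 7 × 6 × 5 = 151200.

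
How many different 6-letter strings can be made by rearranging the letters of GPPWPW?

60

The 6 letters of GPPWPW have repeats: P appearing 3 times and W appearing twice.
The number of distinct arrangements is 6!/(3!·2!) = 720/12 = 60.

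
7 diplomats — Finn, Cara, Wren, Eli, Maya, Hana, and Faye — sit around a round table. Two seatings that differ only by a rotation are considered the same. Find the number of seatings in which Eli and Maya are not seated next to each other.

480

Without the restriction there are (6)! = 720 seatings.
Those with Eli next to Maya: fuse the pair into one unit and seat 6 units around a circle — 2·(5)! = 240.
Subtracting, 720 − 240 = 480.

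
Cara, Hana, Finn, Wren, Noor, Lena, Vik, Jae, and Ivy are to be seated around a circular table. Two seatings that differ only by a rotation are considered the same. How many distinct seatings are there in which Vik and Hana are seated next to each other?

10080

Glue Vik and Hana into a block (2 internal orders). Seating 8 units around a circle gives (7)! arrangements.
So 2 × (7)! = 2 × 5040 = 10080.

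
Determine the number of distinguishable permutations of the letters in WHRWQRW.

The 7 letters of WHRWQRW have repeats: R appearing twice and W appearing 3 times.
The number of distinct arrangements is 7!/(3!·2!) = 5040/12 = 420.

420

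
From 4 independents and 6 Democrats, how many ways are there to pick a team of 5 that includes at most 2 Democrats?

66

Split by how many Democrats are chosen (0 through 2).
Sum: C(6,0)·C(4,5) + C(6,1)·C(4,4) + C(6,2)·C(4,3) = 0 + 6 + 60 = 66.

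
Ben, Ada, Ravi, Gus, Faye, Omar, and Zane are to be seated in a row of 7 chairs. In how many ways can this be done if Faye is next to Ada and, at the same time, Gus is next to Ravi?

Treat {Faye,Ada} as one block (2 orders) and {Gus,Ravi} as another (2 orders).
That leaves 5 units to arrange: 2 × 2 × 5! = 4 × 120 = 480.

480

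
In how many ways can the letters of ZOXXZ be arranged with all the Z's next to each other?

Treat the 2 copies of Z as a single block. The multiset to arrange is then {ZZ, O, X, X}, 4 items in all.
That gives (4)!/(2!) = 12 arrangements.

12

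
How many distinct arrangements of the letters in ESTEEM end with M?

Fix M in the last position and arrange the remaining 5 letters.
Those 5 letters have E appearing 3 times, giving (5)!/(3!) = 20.

20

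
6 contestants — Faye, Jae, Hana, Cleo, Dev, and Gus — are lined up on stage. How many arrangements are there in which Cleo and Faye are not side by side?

480

Of the 6! = 720 arrangements, those with Cleo and Faye adjacent number 2 × 5! = 240 (treat the pair as a block with 2 internal orders).
So 720 − 240 = 480 arrangements keep them apart.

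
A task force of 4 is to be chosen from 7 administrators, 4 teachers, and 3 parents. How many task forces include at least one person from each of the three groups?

462

Total 4-person selections from all 14: C(14,4) = 1001.
Selections missing a whole group: no administrators → C(7,4) = 35; no teachers → C(10,4) = 210; no parents → C(11,4) = 330.
Add back selections omitting two groups (i.e. drawn from a single group): C(7,4) + C(4,4) + C(3,4) = 36.
By inclusion–exclusion: 1001 − 575 + 36 = 462.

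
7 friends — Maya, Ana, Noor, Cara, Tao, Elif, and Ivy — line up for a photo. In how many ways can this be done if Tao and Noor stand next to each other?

Glue Tao and Noor into one block (2 internal orders), leaving 6 units to arrange in a row.
So the count is 2·(6)! = 1440.

1440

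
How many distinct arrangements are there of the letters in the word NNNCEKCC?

1120

Letter multiplicities in NNNCEKCC: C×3, E×1, K×1, N×3.
So there are 8! / (3!·3!) = 1120 distinguishable arrangements.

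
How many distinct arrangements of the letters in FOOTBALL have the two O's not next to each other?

There are 8!/(2!·2!) = 10080 arrangements of FOOTBALL in total.
Arrangements with the O's together: treat OO as one letter, giving (7)!/(2!) = 2520.
Hence 10080 − 2520 = 7560.

7560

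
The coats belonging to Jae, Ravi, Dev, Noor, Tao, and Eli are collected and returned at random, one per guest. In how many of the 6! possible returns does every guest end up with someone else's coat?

265

This is the derangement count D_6: permutations of 6 items with no fixed point.
By inclusion–exclusion this is Σ_{j=0}^{6} (−1)^j C(6,j)·(6−j)!.
Computing: 720 − 720 + 360 − 120 + 30 − 6 + 1 = 265.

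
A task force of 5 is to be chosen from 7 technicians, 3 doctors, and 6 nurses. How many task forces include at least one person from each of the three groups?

2730

With no constraint there are C(16,5) = 4368 possible selections.
Selections missing a whole group: no technicians → C(9,5) = 126; no doctors → C(13,5) = 1287; no nurses → C(10,5) = 252.
Add back selections omitting two groups (i.e. drawn from a single group): C(7,5) + C(3,5) + C(6,5) = 27.
By inclusion–exclusion: 4368 − 1665 + 27 = 2730.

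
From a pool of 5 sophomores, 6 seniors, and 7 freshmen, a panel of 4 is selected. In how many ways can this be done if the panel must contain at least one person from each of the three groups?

1575

With no constraint there are C(18,4) = 3060 possible selections.
Subtract selections that omit an entire group: no sophomores → C(13,4) = 715; no seniors → C(12,4) = 495; no freshmen → C(11,4) = 330.
Add back selections omitting two groups (i.e. drawn from a single group): C(5,4) + C(6,4) + C(7,4) = 55.
By inclusion–exclusion: 3060 − 1540 + 55 = 1575.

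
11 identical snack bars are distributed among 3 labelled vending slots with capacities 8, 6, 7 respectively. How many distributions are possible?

47

Without the upper bounds there are C(13,2) = 78 ways to split 11 among 3 vending slots.
Subtract solutions that violate a single cap (substitute x_i' = x_i − (cap_i+1)): x_1 ≥ 9 gives C(4,2) = 6; x_2 ≥ 7 gives C(6,2) = 15; x_3 ≥ 8 gives C(5,2) = 10. Together 31.
No two caps can be exceeded simultaneously, so the pair terms are all 0.
By inclusion–exclusion the count is 78 − 31 + 0 = 47.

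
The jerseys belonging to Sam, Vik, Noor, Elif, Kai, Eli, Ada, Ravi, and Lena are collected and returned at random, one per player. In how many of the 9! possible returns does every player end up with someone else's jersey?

133496

Count assignments avoiding every fixed point. For any j of the 9 players fixed to their old jersey, the other 9−j can be arranged in (9−j)! ways.
By inclusion–exclusion this is Σ_{j=0}^{9} (−1)^j C(9,j)·(9−j)!.
Computing: 362880 − 362880 + 181440 − 60480 + 15120 − 3024 + 504 − 72 + 9 − 1 = 133496.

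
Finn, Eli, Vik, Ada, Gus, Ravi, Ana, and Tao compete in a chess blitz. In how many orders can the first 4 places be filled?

This is an ordered selection of 4 from 8: P(8,4).
That gives 8 × 7 × 6 × 5 = 1680.

1680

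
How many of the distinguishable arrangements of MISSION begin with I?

With the first slot taken by I, it remains to arrange the other 6 letters (MSSION).
Those 6 letters have S appearing twice, giving (6)!/(2!) = 360.

360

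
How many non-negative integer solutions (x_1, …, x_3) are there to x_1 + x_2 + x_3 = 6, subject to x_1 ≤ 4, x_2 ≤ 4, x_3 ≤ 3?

Ignoring the caps, the number of non-negative solutions to x_1+…+x_3 = 6 is C(8,2) = 28.
Subtract solutions that violate a single cap (substitute x_i' = x_i − (cap_i+1)): x_1 ≥ 5 gives C(3,2) = 3; x_2 ≥ 5 gives C(3,2) = 3; x_3 ≥ 4 gives C(4,2) = 6. Together 12.
No two caps can be exceeded simultaneously, so the pair terms are all 0.
By inclusion–exclusion the count is 28 − 12 + 0 = 16.

16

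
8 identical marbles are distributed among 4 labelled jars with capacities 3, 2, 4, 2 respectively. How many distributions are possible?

18

Ignoring the caps, the number of non-negative solutions to x_1+…+x_4 = 8 is C(11,3) = 165.
Subtract solutions that violate a single cap (substitute x_i' = x_i − (cap_i+1)): x_1 ≥ 4 gives C(7,3) = 35; x_2 ≥ 3 gives C(8,3) = 56; x_3 ≥ 5 gives C(6,3) = 20; x_4 ≥ 3 gives C(8,3) = 56. Together 167.
Add back pairs where two caps are both exceeded: 4 + 0 + 4 + 1 + 10 + 1 = 20.
By inclusion–exclusion the count is 165 − 167 + 20 = 18.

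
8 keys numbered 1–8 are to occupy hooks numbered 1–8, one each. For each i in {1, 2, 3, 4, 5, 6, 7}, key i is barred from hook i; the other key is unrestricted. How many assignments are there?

16687

Let Aᵢ (for 1 ≤ i ≤ 7) be the placements that put key i in its forbidden hook. Any j of these fix j positions, leaving (8−j)! ways to fill the rest, and there are C(7,j) ways to pick which j.
By inclusion–exclusion, the number of valid placements is Σ_{j=0}^{7} (−1)^j C(7,j)·(8−j)!.
Computing: 40320 − 35280 + 15120 − 4200 + 840 − 126 + 14 − 1 = 16687.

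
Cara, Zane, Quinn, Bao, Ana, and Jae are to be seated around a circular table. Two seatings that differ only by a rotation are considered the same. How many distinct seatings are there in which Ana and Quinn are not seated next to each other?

Without the restriction there are (5)! = 120 seatings.
Seatings with Ana beside Quinn: treat them as a block with 2 internal orders, giving 2 × (4)! = 48.
Subtracting, 120 − 48 = 72.

72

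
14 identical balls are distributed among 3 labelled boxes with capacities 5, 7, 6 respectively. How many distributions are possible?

Without the upper bounds there are C(16,2) = 120 ways to split 14 among 3 boxes.
Subtract solutions that violate a single cap (substitute x_i' = x_i − (cap_i+1)): x_1 ≥ 6 gives C(10,2) = 45; x_2 ≥ 8 gives C(8,2) = 28; x_3 ≥ 7 gives C(9,2) = 36. Together 109.
Add back pairs where two caps are both exceeded: 1 + 3 + 0 = 4.
By inclusion–exclusion the count is 120 − 109 + 4 = 15.

15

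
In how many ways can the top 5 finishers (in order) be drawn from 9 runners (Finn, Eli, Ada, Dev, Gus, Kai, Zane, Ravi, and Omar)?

There are 9 choices for 1st place, 8 for 2nd, and so on down to 5 for position 5.
That gives 9 × 8 × 7 × 6 × 5 = 15120.

15120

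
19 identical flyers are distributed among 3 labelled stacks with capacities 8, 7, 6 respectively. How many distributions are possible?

Without the upper bounds there are C(21,2) = 210 ways to split 19 among 3 stacks.
Subtract solutions that violate a single cap (substitute x_i' = x_i − (cap_i+1)): x_1 ≥ 9 gives C(12,2) = 66; x_2 ≥ 8 gives C(13,2) = 78; x_3 ≥ 7 gives C(14,2) = 91. Together 235.
Add back pairs where two caps are both exceeded: 6 + 10 + 15 = 31.
By inclusion–exclusion the count is 210 − 235 + 31 = 6.

6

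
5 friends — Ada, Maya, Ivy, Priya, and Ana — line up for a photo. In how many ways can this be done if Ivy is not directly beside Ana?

72

There are 5! = 120 arrangements in all. If Ivy and Ana are adjacent, merging them into one block gives 2·(4)! = 48 arrangements.
Complementary counting: 120 − 48 = 72.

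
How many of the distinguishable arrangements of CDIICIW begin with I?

Fix I in the first position and arrange the remaining 6 letters.
Those 6 letters have C appearing twice and I appearing twice, giving (6)!/(2!·2!) = 180.

180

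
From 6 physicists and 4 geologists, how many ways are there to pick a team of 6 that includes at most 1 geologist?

25

Split by how many geologists are chosen (0 through 1).
Sum: C(4,0)·C(6,6) + C(4,1)·C(6,5) = 1 + 24 = 25.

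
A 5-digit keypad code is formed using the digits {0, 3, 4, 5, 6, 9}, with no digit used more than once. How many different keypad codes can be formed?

720

With no repetition, fill the 5 digits in order: 6 choices, then 5, down to 2.
That product is 6 × 5 × 4 × 3 × 2 = 720.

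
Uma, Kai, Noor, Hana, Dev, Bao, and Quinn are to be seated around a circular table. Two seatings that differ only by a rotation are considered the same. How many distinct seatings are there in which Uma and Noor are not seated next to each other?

480

Without the restriction there are (6)! = 720 seatings.
Those with Uma next to Noor: fuse the pair into one unit and seat 6 units around a circle — 2·(5)! = 240.
Subtracting, 720 − 240 = 480.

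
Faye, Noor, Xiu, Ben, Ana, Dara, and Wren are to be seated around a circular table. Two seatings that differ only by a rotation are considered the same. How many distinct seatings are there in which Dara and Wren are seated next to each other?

240

Treat {Dara, Wren} as one unit (2 internal orders) and seat the resulting 6 units around the table: (5)! circular arrangements.
So 2 × (5)! = 2 × 120 = 240.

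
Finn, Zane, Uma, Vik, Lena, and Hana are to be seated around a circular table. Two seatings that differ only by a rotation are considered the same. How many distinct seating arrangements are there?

Around a circle, 6 distinct people have 6!/6 = (5)! = 120 rotationally distinct seatings.

120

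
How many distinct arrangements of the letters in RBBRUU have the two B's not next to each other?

There are 6!/(2!·2!·2!) = 90 arrangements of RBBRUU in total.
If the two B's are adjacent, glue them into one block, leaving 5 items to arrange: (5)!/(2!·2!) = 30 ways.
Hence 90 − 30 = 60.

60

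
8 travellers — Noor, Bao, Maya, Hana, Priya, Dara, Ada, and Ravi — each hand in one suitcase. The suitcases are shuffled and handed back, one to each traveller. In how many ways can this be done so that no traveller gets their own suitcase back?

This is the derangement count D_8: permutations of 8 items with no fixed point.
By inclusion–exclusion this is Σ_{j=0}^{8} (−1)^j C(8,j)·(8−j)!.
Computing: 40320 − 40320 + 20160 − 6720 + 1680 − 336 + 56 − 8 + 1 = 14833.

14833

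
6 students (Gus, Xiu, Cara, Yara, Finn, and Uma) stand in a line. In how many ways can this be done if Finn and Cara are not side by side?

480

Of the 6! = 720 arrangements, those with Finn and Cara adjacent number 2 × 5! = 240 (treat the pair as a block with 2 internal orders).
So 720 − 240 = 480 arrangements keep them apart.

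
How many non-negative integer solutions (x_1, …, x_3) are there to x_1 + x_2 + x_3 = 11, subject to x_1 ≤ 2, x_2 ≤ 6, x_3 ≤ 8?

Ignoring the caps, the number of non-negative solutions to x_1+…+x_3 = 11 is C(13,2) = 78.
Subtract solutions that violate a single cap (substitute x_i' = x_i − (cap_i+1)): x_1 ≥ 3 gives C(10,2) = 45; x_2 ≥ 7 gives C(6,2) = 15; x_3 ≥ 9 gives C(4,2) = 6. Together 66.
Add back pairs where two caps are both exceeded: 3 + 0 + 0 = 3.
By inclusion–exclusion the count is 78 − 66 + 3 = 15.

15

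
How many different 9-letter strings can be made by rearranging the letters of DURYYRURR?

3780

The 9 letters of DURYYRURR have repeats: R appearing 4 times, U appearing twice, and Y appearing twice.
The number of distinct arrangements is 9!/(4!·2!·2!) = 362880/96 = 3780.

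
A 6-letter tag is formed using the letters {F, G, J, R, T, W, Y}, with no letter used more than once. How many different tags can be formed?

5040

This is a permutation of 6 out of 7: P(7,6) = 7!/1!.
That product is 7 × 6 × 5 × 4 × 3 × 2 = 5040.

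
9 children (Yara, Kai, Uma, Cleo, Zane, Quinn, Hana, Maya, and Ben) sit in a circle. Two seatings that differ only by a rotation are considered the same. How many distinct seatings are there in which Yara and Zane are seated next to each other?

10080

Glue Yara and Zane into a block (2 internal orders). Seating 8 units around a circle gives (7)! arrangements.
So 2 × (7)! = 2 × 5040 = 10080.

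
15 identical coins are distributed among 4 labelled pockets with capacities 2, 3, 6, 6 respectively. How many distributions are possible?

By stars and bars, unrestricted non-negative solutions to x_1+…+x_4 = 15 number C(15+3,3) = 816.
Subtract solutions that violate a single cap (substitute x_i' = x_i − (cap_i+1)): x_1 ≥ 3 gives C(15,3) = 455; x_2 ≥ 4 gives C(14,3) = 364; x_3 ≥ 7 gives C(11,3) = 165; x_4 ≥ 7 gives C(11,3) = 165. Together 1149.
Add back pairs where two caps are both exceeded: 165 + 56 + 56 + 35 + 35 + 4 = 351.
Subtract triples: 4 + 4 + 0 + 0 = 8.
By inclusion–exclusion the count is 816 − 1149 + 351 − 8 = 10.

10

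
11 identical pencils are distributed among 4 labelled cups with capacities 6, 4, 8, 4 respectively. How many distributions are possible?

By stars and bars, unrestricted non-negative solutions to x_1+…+x_4 = 11 number C(11+3,3) = 364.
Subtract solutions that violate a single cap (substitute x_i' = x_i − (cap_i+1)): x_1 ≥ 7 gives C(7,3) = 35; x_2 ≥ 5 gives C(9,3) = 84; x_3 ≥ 9 gives C(5,3) = 10; x_4 ≥ 5 gives C(9,3) = 84. Together 213.
Add back pairs where two caps are both exceeded: 0 + 0 + 0 + 0 + 4 + 0 = 4.
By inclusion–exclusion the count is 364 − 213 + 4 = 155.

155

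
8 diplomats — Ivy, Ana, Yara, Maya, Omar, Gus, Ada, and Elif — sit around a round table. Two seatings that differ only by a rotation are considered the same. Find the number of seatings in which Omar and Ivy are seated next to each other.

Treat {Omar, Ivy} as one unit (2 internal orders) and seat the resulting 7 units around the table: (6)! circular arrangements.
So 2 × (6)! = 2 × 720 = 1440.

1440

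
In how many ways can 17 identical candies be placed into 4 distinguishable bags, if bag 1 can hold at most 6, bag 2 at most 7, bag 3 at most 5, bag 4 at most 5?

Without the upper bounds there are C(20,3) = 1140 ways to split 17 among 4 bags.
Subtract solutions that violate a single cap (substitute x_i' = x_i − (cap_i+1)): x_1 ≥ 7 gives C(13,3) = 286; x_2 ≥ 8 gives C(12,3) = 220; x_3 ≥ 6 gives C(14,3) = 364; x_4 ≥ 6 gives C(14,3) = 364. Together 1234.
Add back pairs where two caps are both exceeded: 10 + 35 + 35 + 20 + 20 + 56 = 176.
By inclusion–exclusion the count is 1140 − 1234 + 176 = 82.

82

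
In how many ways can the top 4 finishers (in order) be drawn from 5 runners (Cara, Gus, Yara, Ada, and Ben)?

120

This is an ordered selection of 4 from 5: P(5,4).
That gives 5 × 4 × 3 × 2 = 120.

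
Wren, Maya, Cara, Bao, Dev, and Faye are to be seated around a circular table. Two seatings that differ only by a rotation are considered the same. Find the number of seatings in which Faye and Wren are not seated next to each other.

72

All circular seatings of 6 people number (5)! = 120.
Those with Faye next to Wren: fuse the pair into one unit and seat 5 units around a circle — 2·(4)! = 48.
Subtracting, 120 − 48 = 72.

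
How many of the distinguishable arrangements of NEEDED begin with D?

Fix D in the first position and arrange the remaining 5 letters.
Those 5 letters have E appearing 3 times, giving (5)!/(3!) = 20.

20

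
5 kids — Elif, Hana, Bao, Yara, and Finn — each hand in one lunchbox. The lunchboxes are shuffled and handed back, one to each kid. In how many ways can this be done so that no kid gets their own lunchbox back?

Let Aᵢ be the assignments in which kid i gets their own lunchbox. We want the size of the complement of A₁∪…∪A_5.
By inclusion–exclusion this is Σ_{j=0}^{5} (−1)^j C(5,j)·(5−j)!.
Computing: 120 − 120 + 60 − 20 + 5 − 1 = 44.

44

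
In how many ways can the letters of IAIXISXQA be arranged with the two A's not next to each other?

11760

There are 9!/(3!·2!·2!) = 15120 arrangements of IAIXISXQA in total.
If the two A's are adjacent, glue them into one block, leaving 8 items to arrange: (8)!/(3!·2!) = 3360 ways.
Hence 15120 − 3360 = 11760.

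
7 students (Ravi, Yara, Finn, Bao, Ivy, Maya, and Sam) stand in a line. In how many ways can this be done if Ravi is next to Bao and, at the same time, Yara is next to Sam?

480

Treat {Ravi,Bao} as one block (2 orders) and {Yara,Sam} as another (2 orders).
That leaves 5 units to arrange: 2 × 2 × 5! = 4 × 120 = 480.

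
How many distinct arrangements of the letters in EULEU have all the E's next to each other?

12

Treat the 2 copies of E as a single block. The multiset to arrange is then {EE, L, U, U}, 4 items in all.
That gives (4)!/(2!) = 12 arrangements.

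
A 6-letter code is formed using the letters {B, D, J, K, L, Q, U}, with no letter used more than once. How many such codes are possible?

Choose and order 6 of the 7 symbols: the first letter has 7 options, the next 6, and so on down to 2.
7 × 6 × 5 × 4 × 3 × 2 = 5040.

5040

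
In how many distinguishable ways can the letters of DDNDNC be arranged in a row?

DDNDNC has 6 letters with D appearing 3 times and N appearing twice.
So there are 6! / (3!·2!) = 60 distinguishable arrangements.

60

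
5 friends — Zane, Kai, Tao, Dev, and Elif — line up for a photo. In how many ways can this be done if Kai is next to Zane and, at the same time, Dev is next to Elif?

24

Treat {Kai,Zane} as one block (2 orders) and {Dev,Elif} as another (2 orders).
That leaves 3 units to arrange: 2 × 2 × 3! = 4 × 6 = 24.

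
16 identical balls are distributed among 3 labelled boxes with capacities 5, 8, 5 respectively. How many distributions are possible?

Ignoring the caps, the number of non-negative solutions to x_1+…+x_3 = 16 is C(18,2) = 153.
Subtract solutions that violate a single cap (substitute x_i' = x_i − (cap_i+1)): x_1 ≥ 6 gives C(12,2) = 66; x_2 ≥ 9 gives C(9,2) = 36; x_3 ≥ 6 gives C(12,2) = 66. Together 168.
Add back pairs where two caps are both exceeded: 3 + 15 + 3 = 21.
By inclusion–exclusion the count is 153 − 168 + 21 = 6.

6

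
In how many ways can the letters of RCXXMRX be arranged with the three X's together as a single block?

60

Treat the 3 copies of X as a single block. The multiset to arrange is then {XXX, C, M, R, R}, 5 items in all.
That gives (5)!/(2!) = 60 arrangements.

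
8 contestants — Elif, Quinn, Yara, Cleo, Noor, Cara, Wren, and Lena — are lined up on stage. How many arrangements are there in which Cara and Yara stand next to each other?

Place the 6 others and the Cara-Yara pair as 7 objects in a line; the pair has 2 internal arrangements.
That gives 2 × 7! = 2 × 5040 = 10080.

10080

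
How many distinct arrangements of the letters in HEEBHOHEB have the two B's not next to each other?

Total arrangements of HEEBHOHEB: 9!/(3!·3!·2!) = 5040.
If the two B's are adjacent, glue them into one block, leaving 8 items to arrange: (8)!/(3!·3!) = 1120 ways.
Hence 5040 − 1120 = 3920.

3920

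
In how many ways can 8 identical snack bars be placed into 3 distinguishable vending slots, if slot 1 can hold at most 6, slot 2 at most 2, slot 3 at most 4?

12

Without the upper bounds there are C(10,2) = 45 ways to split 8 among 3 vending slots.
Subtract solutions that violate a single cap (substitute x_i' = x_i − (cap_i+1)): x_1 ≥ 7 gives C(3,2) = 3; x_2 ≥ 3 gives C(7,2) = 21; x_3 ≥ 5 gives C(5,2) = 10. Together 34.
Add back pairs where two caps are both exceeded: 0 + 0 + 1 = 1.
By inclusion–exclusion the count is 45 − 34 + 1 = 12.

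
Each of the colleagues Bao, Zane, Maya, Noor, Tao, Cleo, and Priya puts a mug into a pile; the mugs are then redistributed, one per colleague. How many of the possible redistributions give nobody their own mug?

1854

This is the derangement count D_7: permutations of 7 items with no fixed point.
By inclusion–exclusion this is Σ_{j=0}^{7} (−1)^j C(7,j)·(7−j)!.
Computing: 5040 − 5040 + 2520 − 840 + 210 − 42 + 7 − 1 = 1854.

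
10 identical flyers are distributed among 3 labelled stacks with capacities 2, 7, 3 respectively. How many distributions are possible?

6

Without the upper bounds there are C(12,2) = 66 ways to split 10 among 3 stacks.
Subtract solutions that violate a single cap (substitute x_i' = x_i − (cap_i+1)): x_1 ≥ 3 gives C(9,2) = 36; x_2 ≥ 8 gives C(4,2) = 6; x_3 ≥ 4 gives C(8,2) = 28. Together 70.
Add back pairs where two caps are both exceeded: 0 + 10 + 0 = 10.
By inclusion–exclusion the count is 66 − 70 + 10 = 6.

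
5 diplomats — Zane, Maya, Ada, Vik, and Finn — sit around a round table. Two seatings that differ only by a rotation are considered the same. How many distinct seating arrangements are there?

Seat Zane anywhere (absorbing the rotational symmetry), then permute the other 4: (4)! = 24.

24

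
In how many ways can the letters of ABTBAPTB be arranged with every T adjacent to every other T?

Treat the 2 copies of T as a single block. The multiset to arrange is then {TT, A, A, B, B, B, P}, 7 items in all.
That gives (7)!/(3!·2!) = 420 arrangements.

420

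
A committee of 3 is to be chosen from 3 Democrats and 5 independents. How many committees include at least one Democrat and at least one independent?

Unrestricted: C(8,3) = 56 ways to pick any 3 of the 8.
Selections missing a whole group: no Democrats → C(5,3) = 10; no independents → C(3,3) = 1.
Both groups omitted at once is impossible, so 56 − 11 = 45.

45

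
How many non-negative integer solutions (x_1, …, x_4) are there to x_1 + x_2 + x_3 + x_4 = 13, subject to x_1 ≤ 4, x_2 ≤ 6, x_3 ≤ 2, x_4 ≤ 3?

By stars and bars, unrestricted non-negative solutions to x_1+…+x_4 = 13 number C(13+3,3) = 560.
Subtract solutions that violate a single cap (substitute x_i' = x_i − (cap_i+1)): x_1 ≥ 5 gives C(11,3) = 165; x_2 ≥ 7 gives C(9,3) = 84; x_3 ≥ 3 gives C(13,3) = 286; x_4 ≥ 4 gives C(12,3) = 220. Together 755.
Add back pairs where two caps are both exceeded: 4 + 56 + 35 + 20 + 10 + 84 = 209.
Subtract triples: 0 + 0 + 4 + 0 = 4.
By inclusion–exclusion the count is 560 − 755 + 209 − 4 = 10.

10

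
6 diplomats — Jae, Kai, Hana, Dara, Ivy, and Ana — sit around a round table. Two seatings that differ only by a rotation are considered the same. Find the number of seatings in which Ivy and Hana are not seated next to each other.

72

Without the restriction there are (5)! = 120 seatings.
Seatings with Ivy beside Hana: treat them as a block with 2 internal orders, giving 2 × (4)! = 48.
Subtracting, 120 − 48 = 72.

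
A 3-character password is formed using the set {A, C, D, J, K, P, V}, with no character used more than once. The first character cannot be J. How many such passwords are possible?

180

The first character has 7−1 = 6 choices (anything except J).
The remaining 2 characters are filled from the other 6 symbols without repetition: 6 × 5 = 30.
Total: 6 × 30 = 180.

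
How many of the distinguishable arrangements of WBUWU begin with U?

Fix U in the first position and arrange the remaining 4 letters.
Those 4 letters have W appearing twice, giving (4)!/(2!) = 12.

12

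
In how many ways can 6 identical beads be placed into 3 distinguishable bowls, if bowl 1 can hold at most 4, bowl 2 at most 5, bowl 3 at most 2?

14

Without the upper bounds there are C(8,2) = 28 ways to split 6 among 3 bowls.
Subtract solutions that violate a single cap (substitute x_i' = x_i − (cap_i+1)): x_1 ≥ 5 gives C(3,2) = 3; x_2 ≥ 6 gives C(2,2) = 1; x_3 ≥ 3 gives C(5,2) = 10. Together 14.
No two caps can be exceeded simultaneously, so the pair terms are all 0.
By inclusion–exclusion the count is 28 − 14 + 0 = 14.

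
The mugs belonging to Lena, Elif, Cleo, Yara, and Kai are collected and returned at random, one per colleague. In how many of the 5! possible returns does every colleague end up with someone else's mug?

This is the derangement count D_5: permutations of 5 items with no fixed point.
By inclusion–exclusion this is Σ_{j=0}^{5} (−1)^j C(5,j)·(5−j)!.
Computing: 120 − 120 + 60 − 20 + 5 − 1 = 44.

44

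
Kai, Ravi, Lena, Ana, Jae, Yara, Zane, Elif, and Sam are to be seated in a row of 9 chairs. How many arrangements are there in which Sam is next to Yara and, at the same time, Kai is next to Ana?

20160

Treat {Sam,Yara} as one block (2 orders) and {Kai,Ana} as another (2 orders).
That leaves 7 units to arrange: 2 × 2 × 7! = 4 × 5040 = 20160.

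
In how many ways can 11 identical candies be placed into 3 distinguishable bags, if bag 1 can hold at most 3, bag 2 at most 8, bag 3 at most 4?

Ignoring the caps, the number of non-negative solutions to x_1+…+x_3 = 11 is C(13,2) = 78.
Subtract solutions that violate a single cap (substitute x_i' = x_i − (cap_i+1)): x_1 ≥ 4 gives C(9,2) = 36; x_2 ≥ 9 gives C(4,2) = 6; x_3 ≥ 5 gives C(8,2) = 28. Together 70.
Add back pairs where two caps are both exceeded: 0 + 6 + 0 = 6.
By inclusion–exclusion the count is 78 − 70 + 6 = 14.

14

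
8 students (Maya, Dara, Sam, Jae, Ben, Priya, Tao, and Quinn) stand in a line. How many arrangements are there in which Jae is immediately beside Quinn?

10080

Place the 6 others and the Jae-Quinn pair as 7 objects in a line; the pair has 2 internal arrangements.
That gives 2 × 7! = 2 × 5040 = 10080.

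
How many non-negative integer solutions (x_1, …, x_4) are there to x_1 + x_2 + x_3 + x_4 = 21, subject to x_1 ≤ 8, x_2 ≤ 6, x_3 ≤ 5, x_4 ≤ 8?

83

By stars and bars, unrestricted non-negative solutions to x_1+…+x_4 = 21 number C(21+3,3) = 2024.
Subtract solutions that violate a single cap (substitute x_i' = x_i − (cap_i+1)): x_1 ≥ 9 gives C(15,3) = 455; x_2 ≥ 7 gives C(17,3) = 680; x_3 ≥ 6 gives C(18,3) = 816; x_4 ≥ 9 gives C(15,3) = 455. Together 2406.
Add back pairs where two caps are both exceeded: 56 + 84 + 20 + 165 + 56 + 84 = 465.
By inclusion–exclusion the count is 2024 − 2406 + 465 = 83.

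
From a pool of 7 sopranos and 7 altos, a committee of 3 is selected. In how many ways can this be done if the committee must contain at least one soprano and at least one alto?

With no constraint there are C(14,3) = 364 possible selections.
Selections missing a whole group: no sopranos → C(7,3) = 35; no altos → C(7,3) = 35.
Both groups omitted at once is impossible, so 364 − 70 = 294.

294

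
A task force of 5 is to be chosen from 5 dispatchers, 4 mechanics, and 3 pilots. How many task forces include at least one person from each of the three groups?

Total 5-person selections from all 12: C(12,5) = 792.
Subtract selections that omit an entire group: no dispatchers → C(7,5) = 21; no mechanics → C(8,5) = 56; no pilots → C(9,5) = 126.
Add back selections omitting two groups (i.e. drawn from a single group): C(5,5) + C(4,5) + C(3,5) = 1.
By inclusion–exclusion: 792 − 203 + 1 = 590.

590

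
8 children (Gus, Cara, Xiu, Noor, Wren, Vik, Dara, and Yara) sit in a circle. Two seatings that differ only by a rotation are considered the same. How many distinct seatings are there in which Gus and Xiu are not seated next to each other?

3600

Without the restriction there are (7)! = 5040 seatings.
Seatings with Gus beside Xiu: treat them as a block with 2 internal orders, giving 2 × (6)! = 1440.
Subtracting, 5040 − 1440 = 3600.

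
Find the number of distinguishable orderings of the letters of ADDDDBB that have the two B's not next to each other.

Total arrangements of ADDDDBB: 7!/(4!·2!) = 105.
Arrangements with the B's together: treat BB as one letter, giving (6)!/(4!) = 30.
Hence 105 − 30 = 75.

75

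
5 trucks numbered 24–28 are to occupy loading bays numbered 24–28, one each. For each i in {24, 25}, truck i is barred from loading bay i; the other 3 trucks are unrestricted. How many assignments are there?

78

Let Aᵢ (for i ∈ {24, 25}) be the placements that put truck i in its forbidden loading bay. Any j of these fix j positions, leaving (5−j)! ways to fill the rest, and there are C(2,j) ways to pick which j.
By inclusion–exclusion, the number of valid placements is Σ_{j=0}^{2} (−1)^j C(2,j)·(5−j)!.
Computing: 120 − 48 + 6 = 78.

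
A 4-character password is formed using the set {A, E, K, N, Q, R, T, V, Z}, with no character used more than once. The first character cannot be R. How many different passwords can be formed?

2688

The first character has 9−1 = 8 choices (anything except R).
The remaining 3 characters are filled from the other 8 symbols without repetition: 8 × 7 × 6 = 336.
Total: 8 × 336 = 2688.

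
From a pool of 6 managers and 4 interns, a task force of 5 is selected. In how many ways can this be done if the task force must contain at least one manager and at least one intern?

246

Total 5-person selections from all 10: C(10,5) = 252.
Subtract selections that omit an entire group: no managers → C(4,5) = 0; no interns → C(6,5) = 6.
Both groups omitted at once is impossible, so 252 − 6 = 246.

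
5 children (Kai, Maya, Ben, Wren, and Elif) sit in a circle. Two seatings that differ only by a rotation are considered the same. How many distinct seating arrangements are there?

Fix one person's seat to break rotational symmetry; the remaining 4 people can be arranged in (4)! = 24 ways.

24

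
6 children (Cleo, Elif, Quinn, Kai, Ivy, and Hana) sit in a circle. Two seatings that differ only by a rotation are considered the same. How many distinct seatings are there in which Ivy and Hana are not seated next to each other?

Without the restriction there are (5)! = 120 seatings.
Seatings with Ivy beside Hana: treat them as a block with 2 internal orders, giving 2 × (4)! = 48.
Subtracting, 120 − 48 = 72.

72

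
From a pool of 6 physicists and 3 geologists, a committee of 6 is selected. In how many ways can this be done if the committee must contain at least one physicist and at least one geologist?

Total 6-person selections from all 9: C(9,6) = 84.
Selections missing a whole group: no physicists → C(3,6) = 0; no geologists → C(6,6) = 1.
Both groups omitted at once is impossible, so 84 − 1 = 83.

83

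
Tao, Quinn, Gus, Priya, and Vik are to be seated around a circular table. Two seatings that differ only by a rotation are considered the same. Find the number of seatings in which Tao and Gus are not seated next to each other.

Without the restriction there are (4)! = 24 seatings.
Seatings with Tao beside Gus: treat them as a block with 2 internal orders, giving 2 × (3)! = 12.
Subtracting, 24 − 12 = 12.

12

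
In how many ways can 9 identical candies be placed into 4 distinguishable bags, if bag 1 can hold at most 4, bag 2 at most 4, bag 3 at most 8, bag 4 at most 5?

129

Without the upper bounds there are C(12,3) = 220 ways to split 9 among 4 bags.
Subtract solutions that violate a single cap (substitute x_i' = x_i − (cap_i+1)): x_1 ≥ 5 gives C(7,3) = 35; x_2 ≥ 5 gives C(7,3) = 35; x_3 ≥ 9 gives C(3,3) = 1; x_4 ≥ 6 gives C(6,3) = 20. Together 91.
No two caps can be exceeded simultaneously, so the pair terms are all 0.
By inclusion–exclusion the count is 220 − 91 + 0 = 129.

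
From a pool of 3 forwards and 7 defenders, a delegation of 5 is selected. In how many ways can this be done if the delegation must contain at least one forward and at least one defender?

231

With no constraint there are C(10,5) = 252 possible selections.
Subtract selections that omit an entire group: no forwards → C(7,5) = 21; no defenders → C(3,5) = 0.
Both groups omitted at once is impossible, so 252 − 21 = 231.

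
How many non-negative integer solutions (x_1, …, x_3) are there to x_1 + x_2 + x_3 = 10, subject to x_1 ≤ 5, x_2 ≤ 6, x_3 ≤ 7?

35

Without the upper bounds there are C(12,2) = 66 ways to split 10 among 3 variables.
Subtract solutions that violate a single cap (substitute x_i' = x_i − (cap_i+1)): x_1 ≥ 6 gives C(6,2) = 15; x_2 ≥ 7 gives C(5,2) = 10; x_3 ≥ 8 gives C(4,2) = 6. Together 31.
No two caps can be exceeded simultaneously, so the pair terms are all 0.
By inclusion–exclusion the count is 66 − 31 + 0 = 35.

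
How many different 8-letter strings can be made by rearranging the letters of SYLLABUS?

Letter multiplicities in SYLLABUS: A×1, B×1, L×2, S×2, U×1, Y×1.
The number of distinct arrangements is 8!/(2!·2!) = 40320/4 = 10080.

10080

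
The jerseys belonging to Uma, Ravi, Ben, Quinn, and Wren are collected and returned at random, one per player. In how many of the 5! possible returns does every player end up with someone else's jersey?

44

Count assignments avoiding every fixed point. For any j of the 5 players fixed to their old jersey, the other 5−j can be arranged in (5−j)! ways.
By inclusion–exclusion this is Σ_{j=0}^{5} (−1)^j C(5,j)·(5−j)!.
Computing: 120 − 120 + 60 − 20 + 5 − 1 = 44.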